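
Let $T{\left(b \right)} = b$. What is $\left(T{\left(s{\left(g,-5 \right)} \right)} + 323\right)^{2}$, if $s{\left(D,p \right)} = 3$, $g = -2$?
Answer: $106276$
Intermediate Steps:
$\left(T{\left(s{\left(g,-5 \right)} \right)} + 323\right)^{2} = \left(3 + 323\right)^{2} = 326^{2} = 106276$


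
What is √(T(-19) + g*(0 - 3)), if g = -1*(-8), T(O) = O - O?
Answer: 2*I*√6 ≈ 4.899*I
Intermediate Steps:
T(O) = 0
g = 8
√(T(-19) + g*(0 - 3)) = √(0 + 8*(0 - 3)) = √(0 + 8*(-3)) = √(0 - 24) = √(-24) = 2*I*√6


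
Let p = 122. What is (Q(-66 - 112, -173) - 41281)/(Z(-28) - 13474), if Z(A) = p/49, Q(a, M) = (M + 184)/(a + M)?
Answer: 354996229/115848252 ≈ 3.0643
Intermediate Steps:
Q(a, M) = (184 + M)/(M + a)
Z(A) = 122/49
(Q(-66 - 112, -173) - 41281)/(Z(-28) - 13474) = ((184 - 173)/(-173 + (-66 - 112)) - 41281)/(122/49 - 13474) = (11/(-173 - 178) - 41281)/(-660104/49) = (11/(-351) - 41281)*(-49/660104) = (-1/351*11 - 41281)*(-49/660104) = (-11/351 - 41281)*(-49/660104) = -14489642/351*(-49/660104) = 354996229/115848252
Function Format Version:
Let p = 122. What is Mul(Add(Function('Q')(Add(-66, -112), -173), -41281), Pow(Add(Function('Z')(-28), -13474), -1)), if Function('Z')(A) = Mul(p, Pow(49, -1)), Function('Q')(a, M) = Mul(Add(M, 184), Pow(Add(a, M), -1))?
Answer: Rational(354996229, 115848252) ≈ 3.0643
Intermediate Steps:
Function('Q')(a, M) = Mul(Pow(Add(M, a), -1), Add(184, M)) (Function('Q')(a, M) = Mul(Add(184, M), Pow(Add(M, a), -1)) = Mul(Pow(Add(M, a), -1), Add(184, M)))
Function('Z')(A) = Rational(122, 49) (Function('Z')(A) = Mul(122, Pow(49, -1)) = Mul(122, Rational(1, 49)) = Rational(122, 49))
Mul(Add(Function('Q')(Add(-66, -112), -173), -41281), Pow(Add(Function('Z')(-28), -13474), -1)) = Mul(Add(Mul(Pow(Add(-173, Add(-66, -112)), -1), Add(184, -173)), -41281), Pow(Add(Rational(122, 49), -13474), -1)) = Mul(Add(Mul(Pow(Add(-173, -178), -1), 11), -41281), Pow(Rational(-660104, 49), -1)) = Mul(Add(Mul(Pow(-351, -1), 11), -41281), Rational(-49, 660104)) = Mul(Add(Mul(Rational(-1, 351), 11), -41281), Rational(-49, 660104)) = Mul(Add(Rational(-11, 351), -41281), Rational(-49, 660104)) = Mul(Rational(-14489642, 351), Rational(-49, 660104)) = Rational(354996229, 115848252)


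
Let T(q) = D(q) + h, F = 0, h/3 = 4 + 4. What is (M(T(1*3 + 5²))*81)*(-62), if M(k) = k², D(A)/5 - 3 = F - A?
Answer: -51229422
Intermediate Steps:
h = 24 (h = 3*(4 + 4) = 3*8 = 24)
D(A) = 15 - 5*A (D(A) = 15 + 5*(0 - A) = 15 + 5*(-A) = 15 - 5*A)
T(q) = 39 - 5*q (T(q) = (15 - 5*q) + 24 = 39 - 5*q)
(M(T(1*3 + 5²))*81)*(-62) = ((39 - 5*(1*3 + 5²))²*81)*(-62) = ((39 - 5*(3 + 25))²*81)*(-62) = ((39 - 5*28)²*81)*(-62) = ((39 - 140)²*81)*(-62) = ((-101)²*81)*(-62) = (10201*81)*(-62) = 826281*(-62) = -51229422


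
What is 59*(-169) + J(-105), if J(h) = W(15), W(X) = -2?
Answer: -9973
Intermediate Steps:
J(h) = -2
59*(-169) + J(-105) = 59*(-169) - 2 = -9971 - 2 = -9973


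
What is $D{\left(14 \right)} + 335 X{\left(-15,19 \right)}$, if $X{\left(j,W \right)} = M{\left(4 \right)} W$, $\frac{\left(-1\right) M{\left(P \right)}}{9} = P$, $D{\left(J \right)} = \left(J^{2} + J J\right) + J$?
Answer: $-228734$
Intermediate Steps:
$D{\left(J \right)} = J + 2 J^{2}$ ($D{\left(J \right)} = \left(J^{2} + J^{2}\right) + J = 2 J^{2} + J = J + 2 J^{2}$)
$M{\left(P \right)} = - 9 P$
$X{\left(j,W \right)} = - 36 W$ ($X{\left(j,W \right)} = \left(-9\right) 4 W = - 36 W$)
$D{\left(14 \right)} + 335 X{\left(-15,19 \right)} = 14 \left(1 + 2 \cdot 14\right) + 335 \left(\left(-36\right) 19\right) = 14 \left(1 + 28\right) + 335 \left(-684\right) = 14 \cdot 29 - 229140 = 406 - 229140 = -228734$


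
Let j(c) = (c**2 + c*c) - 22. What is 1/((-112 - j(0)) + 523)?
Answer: 1/433 ≈ 0.0023095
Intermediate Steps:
j(c) = -22 + 2*c**2 (j(c) = (c**2 + c**2) - 22 = 2*c**2 - 22 = -22 + 2*c**2)
1/((-112 - j(0)) + 523) = 1/((-112 - (-22 + 2*0**2)) + 523) = 1/((-112 - (-22 + 2*0)) + 523) = 1/((-112 - (-22 + 0)) + 523) = 1/((-112 - 1*(-22)) + 523) = 1/((-112 + 22) + 523) = 1/(-90 + 523) = 1/433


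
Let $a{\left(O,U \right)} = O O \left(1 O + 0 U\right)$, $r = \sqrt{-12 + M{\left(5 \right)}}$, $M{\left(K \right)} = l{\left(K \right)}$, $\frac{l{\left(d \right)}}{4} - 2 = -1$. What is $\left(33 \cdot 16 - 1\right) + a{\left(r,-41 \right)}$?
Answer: $527 - 16 i \sqrt{2} \approx 527.0 - 22.627 i$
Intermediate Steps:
$l{\left(d \right)} = 4$ ($l{\left(d \right)} = 8 + 4 \left(-1\right) = 8 - 4 = 4$)
$M{\left(K \right)} = 4$
$r = 2 i \sqrt{2}$ ($r = \sqrt{-12 + 4} = \sqrt{-8} = 2 i \sqrt{2} \approx 2.8284 i$)
$a{\left(O,U \right)} = O^{3}$ ($a{\left(O,U \right)} = O^{2} \left(O + 0\right) = O^{2} O = O^{3}$)
$\left(33 \cdot 16 - 1\right) + a{\left(r,-41 \right)} = \left(33 \cdot 16 - 1\right) + \left(2 i \sqrt{2}\right)^{3} = \left(528 - 1\right) - 16 i \sqrt{2} = 527 - 16 i \sqrt{2}$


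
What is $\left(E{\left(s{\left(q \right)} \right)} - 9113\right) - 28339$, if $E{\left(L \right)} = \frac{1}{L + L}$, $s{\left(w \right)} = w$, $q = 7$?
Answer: $- \frac{524327}{14} \approx -37452.0$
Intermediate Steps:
$E{\left(L \right)} = \frac{1}{2 L}$
$\left(E{\left(s{\left(q \right)} \right)} - 9113\right) - 28339 = \left(\frac{1}{2 \cdot 7} - 9113\right) - 28339 = \left(\frac{1}{2} \cdot \frac{1}{7} - 9113\right) - 28339 = \left(\frac{1}{14} - 9113\right) - 28339 = - \frac{127581}{14} - 28339 = - \frac{524327}{14}$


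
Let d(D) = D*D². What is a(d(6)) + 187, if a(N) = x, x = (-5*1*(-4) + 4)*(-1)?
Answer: 163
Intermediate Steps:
d(D) = D³
x = -24 (x = (-5*(-4) + 4)*(-1) = (20 + 4)*(-1) = 24*(-1) = -24)
a(N) = -24
a(d(6)) + 187 = -24 + 187 = 163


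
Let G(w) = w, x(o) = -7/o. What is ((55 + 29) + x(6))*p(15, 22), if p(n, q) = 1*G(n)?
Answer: 2485/2 ≈ 1242.5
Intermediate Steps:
p(n, q) = n (p(n, q) = 1*n = n)
((55 + 29) + x(6))*p(15, 22) = ((55 + 29) - 7/6)*15 = (84 - 7*⅙)*15 = (84 - 7/6)*15 = (497/6)*15 = 2485/2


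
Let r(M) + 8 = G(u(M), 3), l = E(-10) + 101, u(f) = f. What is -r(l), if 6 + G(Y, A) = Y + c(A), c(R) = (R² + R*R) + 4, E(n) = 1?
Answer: -110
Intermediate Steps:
c(R) = 4 + 2*R² (c(R) = (R² + R²) + 4 = 2*R² + 4 = 4 + 2*R²)
l = 102 (l = 1 + 101 = 102)
G(Y, A) = -2 + Y + 2*A² (G(Y, A) = -6 + (Y + (4 + 2*A²)) = -6 + (4 + Y + 2*A²) = -2 + Y + 2*A²)
r(M) = 8 + M (r(M) = -8 + (-2 + M + 2*3²) = -8 + (-2 + M + 2*9) = -8 + (-2 + M + 18) = -8 + (16 + M) = 8 + M)
-r(l) = -(8 + 102) = -1*110 = -110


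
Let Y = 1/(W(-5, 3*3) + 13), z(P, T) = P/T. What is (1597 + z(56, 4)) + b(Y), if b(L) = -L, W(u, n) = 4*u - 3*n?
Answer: 54775/34 ≈ 1611.0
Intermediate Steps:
W(u, n) = -3*n + 4*u
Y = -1/34 (Y = 1/((-9*3 + 4*(-5)) + 13) = 1/((-3*9 - 20) + 13) = 1/((-27 - 20) + 13) = 1/(-47 + 13) = 1/(-34) = -1/34 ≈ -0.029412)
(1597 + z(56, 4)) + b(Y) = (1597 + 56/4) - 1*(-1/34) = (1597 + 56*(1/4)) + 1/34 = (1597 + 14) + 1/34 = 1611 + 1/34 = 54775/34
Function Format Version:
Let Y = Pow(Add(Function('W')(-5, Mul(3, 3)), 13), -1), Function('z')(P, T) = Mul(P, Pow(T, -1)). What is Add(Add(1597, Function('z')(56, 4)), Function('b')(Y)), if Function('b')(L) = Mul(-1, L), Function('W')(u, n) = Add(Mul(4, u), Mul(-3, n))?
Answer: Rational(54775, 34) ≈ 1611.0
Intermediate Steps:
Function('W')(u, n) = Add(Mul(-3, n), Mul(4, u))
Y = Rational(-1, 34) (Y = Pow(Add(Add(Mul(-3, Mul(3, 3)), Mul(4, -5)), 13), -1) = Pow(Add(Add(Mul(-3, 9), -20), 13), -1) = Pow(Add(Add(-27, -20), 13), -1) = Pow(Add(-47, 13), -1) = Pow(-34, -1) = Rational(-1, 34) ≈ -0.029412)
Add(Add(1597, Function('z')(56, 4)), Function('b')(Y)) = Add(Add(1597, Mul(56, Pow(4, -1))), Mul(-1, Rational(-1, 34))) = Add(Add(1597, Mul(56, Rational(1, 4))), Rational(1, 34)) = Add(Add(1597, 14), Rational(1, 34)) = Add(1611, Rational(1, 34)) = Rational(54775, 34)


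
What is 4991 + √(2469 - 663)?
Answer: 4991 + √1806 ≈ 5033.5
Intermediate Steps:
4991 + √(2469 - 663) = 4991 + √1806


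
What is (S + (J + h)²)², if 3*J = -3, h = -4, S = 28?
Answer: 2809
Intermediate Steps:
J = -1 (J = (⅓)*(-3) = -1)
(S + (J + h)²)² = (28 + (-1 - 4)²)² = (28 + (-5)²)² = (28 + 25)² = 53² = 2809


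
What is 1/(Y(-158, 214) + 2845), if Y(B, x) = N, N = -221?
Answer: 1/2624 ≈ 0.00038110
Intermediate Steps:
Y(B, x) = -221
1/(Y(-158, 214) + 2845) = 1/(-221 + 2845) = 1/2624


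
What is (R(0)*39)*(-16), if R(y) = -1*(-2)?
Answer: -1248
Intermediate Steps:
R(y) = 2
(R(0)*39)*(-16) = (2*39)*(-16) = 78*(-16) = -1248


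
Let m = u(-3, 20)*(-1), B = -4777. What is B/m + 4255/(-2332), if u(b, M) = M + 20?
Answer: 2742441/23320 ≈ 117.60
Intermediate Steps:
u(b, M) = 20 + M
m = -40 (m = (20 + 20)*(-1) = 40*(-1) = -40)
B/m + 4255/(-2332) = -4777/(-40) + 4255/(-2332) = -4777*(-1/40) + 4255*(-1/2332) = 4777/40 - 4255/2332 = 2742441/23320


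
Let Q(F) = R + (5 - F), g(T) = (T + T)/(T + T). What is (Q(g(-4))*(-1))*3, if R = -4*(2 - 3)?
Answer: -24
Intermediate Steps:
g(T) = 1 (g(T) = (2*T)/((2*T)) = (2*T)*(1/(2*T)) = 1)
R = 4 (R = -4*(-1) = 4)
Q(F) = 9 - F (Q(F) = 4 + (5 - F) = 9 - F)
(Q(g(-4))*(-1))*3 = ((9 - 1*1)*(-1))*3 = ((9 - 1)*(-1))*3 = (8*(-1))*3 = -8*3 = -24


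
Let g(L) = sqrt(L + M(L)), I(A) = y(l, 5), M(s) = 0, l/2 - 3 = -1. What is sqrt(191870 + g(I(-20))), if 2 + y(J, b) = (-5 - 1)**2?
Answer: sqrt(191870 + sqrt(34)) ≈ 438.04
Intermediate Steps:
l = 4 (l = 6 + 2*(-1) = 6 - 2 = 4)
y(J, b) = 34 (y(J, b) = -2 + (-5 - 1)**2 = -2 + (-6)**2 = -2 + 36 = 34)
I(A) = 34
g(L) = sqrt(L) (g(L) = sqrt(L + 0) = sqrt(L))
sqrt(191870 + g(I(-20))) = sqrt(191870 + sqrt(34))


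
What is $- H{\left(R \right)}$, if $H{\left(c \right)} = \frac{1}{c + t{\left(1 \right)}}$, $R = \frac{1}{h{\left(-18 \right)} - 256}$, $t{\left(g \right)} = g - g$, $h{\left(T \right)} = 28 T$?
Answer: $760$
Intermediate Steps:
$t{\left(g \right)} = 0$
$R = - \frac{1}{760}$ ($R = \frac{1}{28 \left(-18\right) - 256} = \frac{1}{-504 - 256} = \frac{1}{-760} = - \frac{1}{760} \approx -0.0013158$)
$H{\left(c \right)} = \frac{1}{c}$ ($H{\left(c \right)} = \frac{1}{c + 0} = \frac{1}{c}$)
$- H{\left(R \right)} = - \frac{1}{- \frac{1}{760}} = \left(-1\right) \left(-760\right) = 760$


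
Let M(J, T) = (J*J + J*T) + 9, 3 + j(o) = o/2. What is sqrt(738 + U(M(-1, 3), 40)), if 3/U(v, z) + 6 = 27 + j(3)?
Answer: 2*sqrt(31187)/13 ≈ 27.169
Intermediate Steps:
j(o) = -3 + o/2
M(J, T) = 9 + J**2 + J*T (M(J, T) = (J**2 + J*T) + 9 = 9 + J**2 + J*T)
U(v, z) = 2/13 (U(v, z) = 3/(-6 + (27 + (-3 + (1/2)*3))) = 3/(-6 + (27 + (-3 + 3/2))) = 3/(-6 + (27 - 3/2)) = 3/(-6 + 51/2) = 3/(39/2) = 3*(2/39) = 2/13)
sqrt(738 + U(M(-1, 3), 40)) = sqrt(738 + 2/13) = sqrt(9596/13) = 2*sqrt(31187)/13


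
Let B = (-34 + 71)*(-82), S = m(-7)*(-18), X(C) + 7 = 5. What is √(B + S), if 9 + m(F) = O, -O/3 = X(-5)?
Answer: 2*I*√745 ≈ 54.589*I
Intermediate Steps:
X(C) = -2 (X(C) = -7 + 5 = -2)
O = 6 (O = -3*(-2) = 6)
m(F) = -3 (m(F) = -9 + 6 = -3)
S = 54 (S = -3*(-18) = 54)
B = -3034 (B = 37*(-82) = -3034)
√(B + S) = √(-3034 + 54) = √(-2980) = 2*I*√745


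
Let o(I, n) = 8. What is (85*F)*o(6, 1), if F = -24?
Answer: -16320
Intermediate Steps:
(85*F)*o(6, 1) = (85*(-24))*8 = -2040*8 = -16320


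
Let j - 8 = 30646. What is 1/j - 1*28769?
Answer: -881884925/30654 ≈ -28769.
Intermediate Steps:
j = 30654 (j = 8 + 30646 = 30654)
1/j - 1*28769 = 1/30654 - 1*28769 = 1/30654 - 28769 = -881884925/30654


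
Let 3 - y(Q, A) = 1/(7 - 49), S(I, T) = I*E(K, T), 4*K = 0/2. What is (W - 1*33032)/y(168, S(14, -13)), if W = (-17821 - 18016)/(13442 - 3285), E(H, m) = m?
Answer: -2013251166/184277 ≈ -10925.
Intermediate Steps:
K = 0 (K = (0/2)/4 = (0*(½))/4 = (¼)*0 = 0)
S(I, T) = I*T
y(Q, A) = 127/42 (y(Q, A) = 3 - 1/(7 - 49) = 3 - 1/(-42) = 3 - 1*(-1/42) = 3 + 1/42 = 127/42)
W = -35837/10157 ≈ -3.5283
(W - 1*33032)/y(168, S(14, -13)) = (-35837/10157 - 1*33032)/(127/42) = (-35837/10157 - 33032)*(42/127) = -335541861/10157*42/127 = -2013251166/184277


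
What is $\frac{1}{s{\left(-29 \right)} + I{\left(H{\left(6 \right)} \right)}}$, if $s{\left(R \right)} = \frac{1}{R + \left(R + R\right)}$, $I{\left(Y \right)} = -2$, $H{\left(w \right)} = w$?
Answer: $- \frac{87}{175} \approx -0.49714$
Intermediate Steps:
$s{\left(R \right)} = \frac{1}{3 R}$ ($s{\left(R \right)} = \frac{1}{R + 2 R} = \frac{1}{3 R}$)
$\frac{1}{s{\left(-29 \right)} + I{\left(H{\left(6 \right)} \right)}} = \frac{1}{\frac{1}{3 \left(-29\right)} - 2} = \frac{1}{\frac{1}{3} \left(- \frac{1}{29}\right) - 2} = \frac{1}{- \frac{1}{87} - 2} = \frac{1}{- \frac{175}{87}} = - \frac{87}{175}$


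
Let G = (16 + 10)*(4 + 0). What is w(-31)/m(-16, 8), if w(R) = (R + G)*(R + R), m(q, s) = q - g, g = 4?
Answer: 2263/10 ≈ 226.30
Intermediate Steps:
G = 104 (G = 26*4 = 104)
m(q, s) = -4 + q (m(q, s) = q - 1*4 = q - 4 = -4 + q)
w(R) = 2*R*(104 + R) (w(R) = (R + 104)*(R + R) = (104 + R)*(2*R) = 2*R*(104 + R))
w(-31)/m(-16, 8) = (2*(-31)*(104 - 31))/(-4 - 16) = (2*(-31)*73)/(-20) = -4526*(-1/20) = 2263/10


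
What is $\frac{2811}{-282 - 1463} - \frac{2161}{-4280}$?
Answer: $- \frac{1652027}{1493720} \approx -1.106$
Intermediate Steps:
$\frac{2811}{-282 - 1463} - \frac{2161}{-4280} = \frac{2811}{-1745} - - \frac{2161}{4280} = 2811 \left(- \frac{1}{1745}\right) + \frac{2161}{4280} = - \frac{2811}{1745} + \frac{2161}{4280} = - \frac{1652027}{1493720}$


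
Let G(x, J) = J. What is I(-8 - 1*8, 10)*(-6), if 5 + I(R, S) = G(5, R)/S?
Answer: 198/5 ≈ 39.600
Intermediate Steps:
I(R, S) = -5 + R/S
I(-8 - 1*8, 10)*(-6) = (-5 + (-8 - 1*8)/10)*(-6) = (-5 + (-8 - 8)*(⅒))*(-6) = (-5 - 16*⅒)*(-6) = (-5 - 8/5)*(-6) = -33/5*(-6) = 198/5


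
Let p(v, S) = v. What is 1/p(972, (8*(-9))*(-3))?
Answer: 1/972 ≈ 0.0010288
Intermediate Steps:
1/p(972, (8*(-9))*(-3)) = 1/972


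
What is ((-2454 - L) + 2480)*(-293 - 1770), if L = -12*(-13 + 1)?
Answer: 243434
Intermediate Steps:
L = 144 (L = -12*(-12) = 144)
((-2454 - L) + 2480)*(-293 - 1770) = ((-2454 - 1*144) + 2480)*(-293 - 1770) = ((-2454 - 144) + 2480)*(-2063) = (-2598 + 2480)*(-2063) = -118*(-2063) = 243434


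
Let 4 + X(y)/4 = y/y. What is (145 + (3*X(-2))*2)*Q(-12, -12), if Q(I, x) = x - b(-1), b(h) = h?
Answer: -803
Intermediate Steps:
X(y) = -12 (X(y) = -16 + 4*(y/y) = -16 + 4*1 = -16 + 4 = -12)
Q(I, x) = 1 + x (Q(I, x) = x - 1*(-1) = x + 1 = 1 + x)
(145 + (3*X(-2))*2)*Q(-12, -12) = (145 + (3*(-12))*2)*(1 - 12) = (145 - 36*2)*(-11) = (145 - 72)*(-11) = 73*(-11) = -803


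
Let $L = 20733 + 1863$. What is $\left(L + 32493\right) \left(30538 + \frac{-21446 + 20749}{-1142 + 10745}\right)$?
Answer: $\frac{1795018243757}{1067} \approx 1.6823 \cdot 10^{9}$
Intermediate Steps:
$L = 22596$
$\left(L + 32493\right) \left(30538 + \frac{-21446 + 20749}{-1142 + 10745}\right) = \left(22596 + 32493\right) \left(30538 + \frac{-21446 + 20749}{-1142 + 10745}\right) = 55089 \left(30538 - \frac{697}{9603}\right) = 55089 \cdot \frac{293255717}{9603} = \frac{1795018243757}{1067}$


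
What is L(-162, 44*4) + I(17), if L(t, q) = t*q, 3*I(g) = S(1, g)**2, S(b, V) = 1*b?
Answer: -85535/3 ≈ -28512.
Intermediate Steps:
S(b, V) = b
I(g) = 1/3 (I(g) = (1/3)*1**2 = (1/3)*1 = 1/3)
L(t, q) = q*t
L(-162, 44*4) + I(17) = (44*4)*(-162) + 1/3 = 176*(-162) + 1/3 = -28512 + 1/3 = -85535/3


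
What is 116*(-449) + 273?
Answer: -51811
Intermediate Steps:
116*(-449) + 273 = -52084 + 273 = -51811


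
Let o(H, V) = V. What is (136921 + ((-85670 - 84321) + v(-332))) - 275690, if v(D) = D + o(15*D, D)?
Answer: -309424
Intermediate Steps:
v(D) = 2*D (v(D) = D + D = 2*D)
(136921 + ((-85670 - 84321) + v(-332))) - 275690 = (136921 + ((-85670 - 84321) + 2*(-332))) - 275690 = (136921 + (-169991 - 664)) - 275690 = (136921 - 170655) - 275690 = -33734 - 275690 = -309424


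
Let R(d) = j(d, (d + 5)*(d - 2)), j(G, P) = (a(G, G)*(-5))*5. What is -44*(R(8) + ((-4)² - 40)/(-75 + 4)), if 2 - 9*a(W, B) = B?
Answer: -159368/213 ≈ -748.21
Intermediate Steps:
a(W, B) = 2/9 - B/9
j(G, P) = -50/9 + 25*G/9 (j(G, P) = ((2/9 - G/9)*(-5))*5 = (-10/9 + 5*G/9)*5 = -50/9 + 25*G/9)
R(d) = -50/9 + 25*d/9
-44*(R(8) + ((-4)² - 40)/(-75 + 4)) = -44*((-50/9 + (25/9)*8) + ((-4)² - 40)/(-75 + 4)) = -44*((-50/9 + 200/9) + (16 - 40)/(-71)) = -44*(50/3 - 24*(-1/71)) = -44*(50/3 + 24/71) = -44*3622/213 = -159368/213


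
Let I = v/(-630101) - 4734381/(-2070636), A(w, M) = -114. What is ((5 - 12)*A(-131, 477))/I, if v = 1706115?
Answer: -347052810586776/183201645553 ≈ -1894.4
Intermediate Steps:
I = -183201645553/434903271412 (I = 1706115/(-630101) - 4734381/(-2070636) = 1706115*(-1/630101) - 4734381*(-1/2070636) = -1706115/630101 + 1578127/690212 = -183201645553/434903271412 ≈ -0.42125)
((5 - 12)*A(-131, 477))/I = ((5 - 12)*(-114))/(-183201645553/434903271412) = -7*(-114)*(-434903271412/183201645553) = 798*(-434903271412/183201645553) = -347052810586776/183201645553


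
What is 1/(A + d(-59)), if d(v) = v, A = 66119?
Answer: 1/66060 ≈ 1.5138e-5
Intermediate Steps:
1/(A + d(-59)) = 1/(66119 - 59) = 1/66060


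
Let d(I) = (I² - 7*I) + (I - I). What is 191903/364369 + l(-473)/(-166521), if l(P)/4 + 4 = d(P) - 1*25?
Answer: -298907204773/60675090249 ≈ -4.9264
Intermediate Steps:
d(I) = I² - 7*I (d(I) = (I² - 7*I) + 0 = I² - 7*I)
l(P) = -116 + 4*P*(-7 + P) (l(P) = -16 + 4*(P*(-7 + P) - 1*25) = -16 + 4*(P*(-7 + P) - 25) = -16 + 4*(-25 + P*(-7 + P)) = -16 + (-100 + 4*P*(-7 + P)) = -116 + 4*P*(-7 + P))
191903/364369 + l(-473)/(-166521) = 191903/364369 + (-116 + 4*(-473)*(-7 - 473))/(-166521) = 191903*(1/364369) + (-116 + 4*(-473)*(-480))*(-1/166521) = 191903/364369 + (-116 + 908160)*(-1/166521) = 191903/364369 + 908044*(-1/166521) = 191903/364369 - 908044/166521 = -298907204773/60675090249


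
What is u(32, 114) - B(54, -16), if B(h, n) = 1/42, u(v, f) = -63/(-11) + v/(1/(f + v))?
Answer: 2161099/462 ≈ 4677.7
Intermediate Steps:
u(v, f) = 63/11 + v*(f + v) (u(v, f) = -63*(-1/11) + v*(f + v) = 63/11 + v*(f + v))
B(h, n) = 1/42
u(32, 114) - B(54, -16) = (63/11 + 32² + 114*32) - 1*1/42 = (63/11 + 1024 + 3648) - 1/42 = 51455/11 - 1/42 = 2161099/462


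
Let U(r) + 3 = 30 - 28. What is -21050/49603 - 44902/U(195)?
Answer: 2227252856/49603 ≈ 44902.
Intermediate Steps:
U(r) = -1 (U(r) = -3 + (30 - 28) = -3 + 2 = -1)
-21050/49603 - 44902/U(195) = -21050/49603 - 44902/(-1) = -21050*1/49603 - 44902*(-1) = -21050/49603 + 44902 = 2227252856/49603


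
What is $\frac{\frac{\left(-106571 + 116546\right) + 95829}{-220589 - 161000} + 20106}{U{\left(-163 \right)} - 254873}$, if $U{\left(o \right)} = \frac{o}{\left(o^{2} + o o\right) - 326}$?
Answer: $- \frac{2485767732120}{31511181937417} \approx -0.078885$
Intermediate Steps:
$U{\left(o \right)} = \frac{o}{-326 + 2 o^{2}}$ ($U{\left(o \right)} = \frac{o}{\left(o^{2} + o^{2}\right) - 326} = \frac{o}{2 o^{2} - 326} = \frac{o}{-326 + 2 o^{2}}$)
$\frac{\frac{\left(-106571 + 116546\right) + 95829}{-220589 - 161000} + 20106}{U{\left(-163 \right)} - 254873} = \frac{\frac{\left(-106571 + 116546\right) + 95829}{-220589 - 161000} + 20106}{\frac{1}{2} \left(-163\right) \frac{1}{-163 + \left(-163\right)^{2}} - 254873} = \frac{\frac{9975 + 95829}{-381589} + 20106}{\frac{1}{2} \left(-163\right) \frac{1}{-163 + 26569} - 254873} = \frac{105804 \left(- \frac{1}{381589}\right) + 20106}{\frac{1}{2} \left(-163\right) \frac{1}{26406} - 254873} = \frac{- \frac{105804}{381589} + 20106}{\frac{1}{2} \left(-163\right) \frac{1}{26406} - 254873} = \frac{7672122630}{381589 \left(- \frac{1}{324} - 254873\right)} = \frac{7672122630}{381589 \left(- \frac{82578853}{324}\right)} = \frac{7672122630}{381589} \left(- \frac{324}{82578853}\right) = - \frac{2485767732120}{31511181937417}$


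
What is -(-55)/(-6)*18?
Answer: -165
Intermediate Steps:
-(-55)/(-6)*18 = -(-55)*(-1)/6*18 = -5*11/6*18 = -55/6*18 = -165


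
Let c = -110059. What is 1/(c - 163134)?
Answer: -1/273193 ≈ -3.6604e-6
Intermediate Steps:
1/(c - 163134) = 1/(-110059 - 163134) = 1/(-273193) = -1/273193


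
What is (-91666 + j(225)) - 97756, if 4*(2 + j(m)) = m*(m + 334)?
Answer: -631921/4 ≈ -1.5798e+5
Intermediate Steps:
j(m) = -2 + m*(334 + m)/4 (j(m) = -2 + (m*(m + 334))/4 = -2 + (m*(334 + m))/4 = -2 + m*(334 + m)/4)
(-91666 + j(225)) - 97756 = (-91666 + (-2 + (¼)*225² + (167/2)*225)) - 97756 = (-91666 + (-2 + (¼)*50625 + 37575/2)) - 97756 = (-91666 + (-2 + 50625/4 + 37575/2)) - 97756 = (-91666 + 125767/4) - 97756 = -240897/4 - 97756 = -631921/4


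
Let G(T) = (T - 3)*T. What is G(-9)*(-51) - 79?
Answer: -5587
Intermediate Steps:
G(T) = T*(-3 + T) (G(T) = (-3 + T)*T = T*(-3 + T))
G(-9)*(-51) - 79 = -9*(-3 - 9)*(-51) - 79 = -9*(-12)*(-51) - 79 = 108*(-51) - 79 = -5508 - 79 = -5587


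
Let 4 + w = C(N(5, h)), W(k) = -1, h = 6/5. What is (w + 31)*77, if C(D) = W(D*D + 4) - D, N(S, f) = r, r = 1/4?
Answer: 7931/4 ≈ 1982.8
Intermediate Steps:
r = ¼ ≈ 0.25000
h = 6/5 (h = 6*(⅕) = 6/5 ≈ 1.2000)
N(S, f) = ¼
C(D) = -1 - D
w = -21/4 (w = -4 + (-1 - 1*¼) = -4 + (-1 - ¼) = -4 - 5/4 = -21/4 ≈ -5.2500)
(w + 31)*77 = (-21/4 + 31)*77 = (103/4)*77 = 7931/4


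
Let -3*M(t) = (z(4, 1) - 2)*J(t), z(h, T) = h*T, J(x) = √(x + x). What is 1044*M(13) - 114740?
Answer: -114740 - 696*√26 ≈ -1.1829e+5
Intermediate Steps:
J(x) = √2*√x (J(x) = √(2*x) = √2*√x)
z(h, T) = T*h
M(t) = -2*√2*√t/3 (M(t) = -(1*4 - 2)*√2*√t/3 = -(4 - 2)*√2*√t/3 = -2*√2*√t/3)
1044*M(13) - 114740 = 1044*(-2*√2*√13/3) - 114740 = 1044*(-2*√26/3) - 114740 = -696*√26 - 114740 = -114740 - 696*√26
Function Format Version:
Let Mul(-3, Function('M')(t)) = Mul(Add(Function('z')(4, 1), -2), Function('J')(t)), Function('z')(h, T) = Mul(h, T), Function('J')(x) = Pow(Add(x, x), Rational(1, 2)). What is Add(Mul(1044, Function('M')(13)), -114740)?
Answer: Add(-114740, Mul(-696, Pow(26, Rational(1, 2)))) ≈ -1.1829e+5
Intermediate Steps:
Function('J')(x) = Mul(Pow(2, Rational(1, 2)), Pow(x, Rational(1, 2))) (Function('J')(x) = Pow(Mul(2, x), Rational(1, 2)) = Mul(Pow(2, Rational(1, 2)), Pow(x, Rational(1, 2))))
Function('z')(h, T) = Mul(T, h)
Function('M')(t) = Mul(Rational(-2, 3), Pow(2, Rational(1, 2)), Pow(t, Rational(1, 2))) (Function('M')(t) = Mul(Rational(-1, 3), Mul(Add(Mul(1, 4), -2), Mul(Pow(2, Rational(1, 2)), Pow(t, Rational(1, 2))))) = Mul(Rational(-1, 3), Mul(Add(4, -2), Mul(Pow(2, Rational(1, 2)), Pow(t, Rational(1, 2))))) = Mul(Rational(-1, 3), Mul(2, Mul(Pow(2, Rational(1, 2)), Pow(t, Rational(1, 2))))) = Mul(Rational(-1, 3), Mul(2, Pow(2, Rational(1, 2)), Pow(t, Rational(1, 2)))) = Mul(Rational(-2, 3), Pow(2, Rational(1, 2)), Pow(t, Rational(1, 2))))
Add(Mul(1044, Function('M')(13)), -114740) = Add(Mul(1044, Mul(Rational(-2, 3), Pow(2, Rational(1, 2)), Pow(13, Rational(1, 2)))), -114740) = Add(Mul(1044, Mul(Rational(-2, 3), Pow(26, Rational(1, 2)))), -114740) = Add(Mul(-696, Pow(26, Rational(1, 2))), -114740) = Add(-114740, Mul(-696, Pow(26, Rational(1, 2))))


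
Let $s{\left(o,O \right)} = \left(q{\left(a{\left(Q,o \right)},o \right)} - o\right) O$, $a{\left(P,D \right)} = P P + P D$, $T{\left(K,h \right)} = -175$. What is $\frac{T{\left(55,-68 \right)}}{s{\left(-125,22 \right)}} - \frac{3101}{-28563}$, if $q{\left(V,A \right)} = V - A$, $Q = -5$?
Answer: $\frac{752017}{7540632} \approx 0.099729$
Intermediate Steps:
$a{\left(P,D \right)} = P^{2} + D P$
$s{\left(o,O \right)} = O \left(25 - 7 o\right)$ ($s{\left(o,O \right)} = \left(\left(- 5 \left(o - 5\right) - o\right) - o\right) O = \left(\left(- 5 \left(-5 + o\right) - o\right) - o\right) O = \left(\left(\left(25 - 5 o\right) - o\right) - o\right) O = \left(\left(25 - 6 o\right) - o\right) O = \left(25 - 7 o\right) O = O \left(25 - 7 o\right)$)
$\frac{T{\left(55,-68 \right)}}{s{\left(-125,22 \right)}} - \frac{3101}{-28563} = - \frac{175}{22 \left(25 - -875\right)} - \frac{3101}{-28563} = - \frac{175}{22 \left(25 + 875\right)} - - \frac{3101}{28563} = - \frac{175}{22 \cdot 900} + \frac{3101}{28563} = - \frac{175}{19800} + \frac{3101}{28563} = \left(-175\right) \frac{1}{19800} + \frac{3101}{28563} = - \frac{7}{792} + \frac{3101}{28563} = \frac{752017}{7540632}$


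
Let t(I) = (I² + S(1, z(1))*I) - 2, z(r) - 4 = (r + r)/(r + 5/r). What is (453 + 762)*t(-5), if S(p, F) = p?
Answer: 21870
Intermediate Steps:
z(r) = 4 + 2*r/(r + 5/r) (z(r) = 4 + (r + r)/(r + 5/r) = 4 + (2*r)/(r + 5/r) = 4 + 2*r/(r + 5/r))
t(I) = -2 + I + I² (t(I) = (I² + 1*I) - 2 = (I² + I) - 2 = (I + I²) - 2 = -2 + I + I²)
(453 + 762)*t(-5) = (453 + 762)*(-2 - 5 + (-5)²) = 1215*(-2 - 5 + 25) = 1215*18 = 21870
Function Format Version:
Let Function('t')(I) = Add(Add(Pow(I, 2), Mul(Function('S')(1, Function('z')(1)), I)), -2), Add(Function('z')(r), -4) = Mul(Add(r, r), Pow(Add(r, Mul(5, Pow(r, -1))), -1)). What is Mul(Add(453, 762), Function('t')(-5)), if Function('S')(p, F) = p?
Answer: 21870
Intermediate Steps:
Function('z')(r) = Add(4, Mul(2, r, Pow(Add(r, Mul(5, Pow(r, -1))), -1))) (Function('z')(r) = Add(4, Mul(Add(r, r), Pow(Add(r, Mul(5, Pow(r, -1))), -1))) = Add(4, Mul(Mul(2, r), Pow(Add(r, Mul(5, Pow(r, -1))), -1))) = Add(4, Mul(2, r, Pow(Add(r, Mul(5, Pow(r, -1))), -1))))
Function('t')(I) = Add(-2, I, Pow(I, 2)) (Function('t')(I) = Add(Add(Pow(I, 2), Mul(1, I)), -2) = Add(Add(Pow(I, 2), I), -2) = Add(Add(I, Pow(I, 2)), -2) = Add(-2, I, Pow(I, 2)))
Mul(Add(453, 762), Function('t')(-5)) = Mul(Add(453, 762), Add(-2, -5, Pow(-5, 2))) = Mul(1215, Add(-2, -5, 25)) = Mul(1215, 18) = 21870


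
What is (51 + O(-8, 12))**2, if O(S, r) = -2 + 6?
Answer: 3025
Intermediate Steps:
O(S, r) = 4
(51 + O(-8, 12))**2 = (51 + 4)**2 = 55**2 = 3025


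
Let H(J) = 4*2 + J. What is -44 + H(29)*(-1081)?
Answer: -40041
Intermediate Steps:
H(J) = 8 + J
-44 + H(29)*(-1081) = -44 + (8 + 29)*(-1081) = -44 + 37*(-1081) = -44 - 39997 = -40041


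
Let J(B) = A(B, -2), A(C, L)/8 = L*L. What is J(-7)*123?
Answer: 3936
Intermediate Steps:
A(C, L) = 8*L² (A(C, L) = 8*(L*L) = 8*L²)
J(B) = 32 (J(B) = 8*(-2)² = 8*4 = 32)
J(-7)*123 = 32*123 = 3936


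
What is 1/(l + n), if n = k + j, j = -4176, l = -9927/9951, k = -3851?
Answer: -3317/26628868 ≈ -0.00012456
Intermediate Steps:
l = -3309/3317 (l = -9927*1/9951 = -3309/3317 ≈ -0.99759)
n = -8027 (n = -3851 - 4176 = -8027)
1/(l + n) = 1/(-3309/3317 - 8027) = 1/(-26628868/3317) = -3317/26628868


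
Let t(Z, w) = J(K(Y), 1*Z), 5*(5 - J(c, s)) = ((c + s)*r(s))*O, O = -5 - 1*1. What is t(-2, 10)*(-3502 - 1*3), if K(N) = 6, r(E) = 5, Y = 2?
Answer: -101645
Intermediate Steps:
O = -6 (O = -5 - 1 = -6)
J(c, s) = 5 + 6*c + 6*s (J(c, s) = 5 - (c + s)*5*(-6)/5 = 5 - (5*c + 5*s)*(-6)/5 = 5 - (-30*c - 30*s)/5 = 5 + (6*c + 6*s) = 5 + 6*c + 6*s)
t(Z, w) = 41 + 6*Z (t(Z, w) = 5 + 6*6 + 6*(1*Z) = 5 + 36 + 6*Z = 41 + 6*Z)
t(-2, 10)*(-3502 - 1*3) = (41 + 6*(-2))*(-3502 - 1*3) = (41 - 12)*(-3502 - 3) = 29*(-3505) = -101645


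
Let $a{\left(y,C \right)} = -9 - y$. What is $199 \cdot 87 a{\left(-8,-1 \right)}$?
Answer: $-17313$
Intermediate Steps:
$199 \cdot 87 a{\left(-8,-1 \right)} = 199 \cdot 87 \left(-9 - -8\right) = 17313 \left(-9 + 8\right) = 17313 \left(-1\right) = -17313$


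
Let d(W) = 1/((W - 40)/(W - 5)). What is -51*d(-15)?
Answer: -204/11 ≈ -18.545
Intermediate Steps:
d(W) = (-5 + W)/(-40 + W) (d(W) = 1/((-40 + W)/(-5 + W)) = (-5 + W)/(-40 + W))
-51*d(-15) = -51*(-5 - 15)/(-40 - 15) = -51*(-20)/(-55) = -(-51)*(-20)/55 = -51*4/11 = -204/11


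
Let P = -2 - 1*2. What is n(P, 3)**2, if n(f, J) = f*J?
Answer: 144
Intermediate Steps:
P = -4 (P = -2 - 2 = -4)
n(f, J) = J*f
n(P, 3)**2 = (3*(-4))**2 = (-12)**2 = 144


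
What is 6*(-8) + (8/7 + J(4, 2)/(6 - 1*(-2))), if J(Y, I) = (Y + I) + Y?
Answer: -1277/28 ≈ -45.607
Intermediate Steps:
J(Y, I) = I + 2*Y (J(Y, I) = (I + Y) + Y = I + 2*Y)
6*(-8) + (8/7 + J(4, 2)/(6 - 1*(-2))) = 6*(-8) + (8/7 + (2 + 2*4)/(6 - 1*(-2))) = -48 + (8*(⅐) + (2 + 8)/(6 + 2)) = -48 + (8/7 + 10/8) = -48 + (8/7 + 10*(⅛)) = -48 + (8/7 + 5/4) = -48 + 67/28 = -1277/28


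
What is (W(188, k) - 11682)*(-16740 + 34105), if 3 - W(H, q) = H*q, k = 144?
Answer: -672911115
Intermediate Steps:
W(H, q) = 3 - H*q
(W(188, k) - 11682)*(-16740 + 34105) = ((3 - 1*188*144) - 11682)*(-16740 + 34105) = ((3 - 27072) - 11682)*17365 = (-27069 - 11682)*17365 = -38751*17365 = -672911115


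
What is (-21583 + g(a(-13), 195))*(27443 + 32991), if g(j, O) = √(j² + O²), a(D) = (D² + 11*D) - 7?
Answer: -1304347022 + 60434*√38386 ≈ -1.2925e+9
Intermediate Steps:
a(D) = -7 + D² + 11*D
g(j, O) = √(O² + j²)
(-21583 + g(a(-13), 195))*(27443 + 32991) = (-21583 + √(195² + (-7 + (-13)² + 11*(-13))²))*(27443 + 32991) = (-21583 + √(38025 + (-7 + 169 - 143)²))*60434 = (-21583 + √(38025 + 19²))*60434 = (-21583 + √(38025 + 361))*60434 = (-21583 + √38386)*60434 = -1304347022 + 60434*√38386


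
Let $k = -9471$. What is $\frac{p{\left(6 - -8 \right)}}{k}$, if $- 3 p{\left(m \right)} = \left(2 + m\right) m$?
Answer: $\frac{32}{4059} \approx 0.0078837$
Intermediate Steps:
$p{\left(m \right)} = - \frac{m \left(2 + m\right)}{3}$ ($p{\left(m \right)} = - \frac{\left(2 + m\right) m}{3} = - \frac{m \left(2 + m\right)}{3}$)
$\frac{p{\left(6 - -8 \right)}}{k} = \frac{\left(- \frac{1}{3}\right) \left(6 - -8\right) \left(2 + \left(6 - -8\right)\right)}{-9471} = - \frac{\left(6 + 8\right) \left(2 + \left(6 + 8\right)\right)}{3} \left(- \frac{1}{9471}\right) = \left(- \frac{1}{3}\right) 14 \left(2 + 14\right) \left(- \frac{1}{9471}\right) = \left(- \frac{1}{3}\right) 14 \cdot 16 \left(- \frac{1}{9471}\right) = \left(- \frac{224}{3}\right) \left(- \frac{1}{9471}\right) = \frac{32}{4059}$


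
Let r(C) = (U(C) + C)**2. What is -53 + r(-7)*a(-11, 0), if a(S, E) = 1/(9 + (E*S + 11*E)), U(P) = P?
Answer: -281/9 ≈ -31.222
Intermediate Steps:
r(C) = 4*C**2 (r(C) = (C + C)**2 = (2*C)**2 = 4*C**2)
a(S, E) = 1/(9 + 11*E + E*S) (a(S, E) = 1/(9 + (11*E + E*S)) = 1/(9 + 11*E + E*S))
-53 + r(-7)*a(-11, 0) = -53 + (4*(-7)**2)/(9 + 11*0 + 0*(-11)) = -53 + (4*49)/(9 + 0 + 0) = -53 + 196/9 = -281/9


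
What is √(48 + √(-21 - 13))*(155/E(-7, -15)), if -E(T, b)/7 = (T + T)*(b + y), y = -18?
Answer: -155*√(48 + I*√34)/3234 ≈ -0.33267 - 0.020132*I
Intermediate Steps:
E(T, b) = -14*T*(-18 + b) (E(T, b) = -7*(T + T)*(b - 18) = -7*2*T*(-18 + b) = -14*T*(-18 + b))
√(48 + √(-21 - 13))*(155/E(-7, -15)) = √(48 + √(-21 - 13))*(155/((14*(-7)*(18 - 1*(-15))))) = √(48 + √(-34))*(155/((14*(-7)*(18 + 15)))) = √(48 + I*√34)*(155/((14*(-7)*33))) = √(48 + I*√34)*(155/(-3234)) = √(48 + I*√34)*(155*(-1/3234)) = √(48 + I*√34)*(-155/3234) = -155*√(48 + I*√34)/3234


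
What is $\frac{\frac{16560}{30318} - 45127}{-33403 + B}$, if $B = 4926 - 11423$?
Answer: $\frac{32574853}{28802100} \approx 1.131$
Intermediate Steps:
$B = -6497$
$\frac{\frac{16560}{30318} - 45127}{-33403 + B} = \frac{\frac{16560}{30318} - 45127}{-33403 - 6497} = \frac{16560 \cdot \frac{1}{30318} - 45127}{-39900} = \left(\frac{2760}{5053} - 45127\right) \left(- \frac{1}{39900}\right) = \left(- \frac{228023971}{5053}\right) \left(- \frac{1}{39900}\right) = \frac{32574853}{28802100}$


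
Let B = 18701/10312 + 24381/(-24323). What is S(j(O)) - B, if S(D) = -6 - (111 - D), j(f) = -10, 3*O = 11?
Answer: -32057432103/250818776 ≈ -127.81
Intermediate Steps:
O = 11/3 (O = (1/3)*11 = 11/3 ≈ 3.6667)
S(D) = -117 + D (S(D) = -6 + (-111 + D) = -117 + D)
B = 203447551/250818776 (B = 18701*(1/10312) + 24381*(-1/24323) = 18701/10312 - 24381/24323 = 203447551/250818776 ≈ 0.81113)
S(j(O)) - B = (-117 - 10) - 1*203447551/250818776 = -127 - 203447551/250818776 = -32057432103/250818776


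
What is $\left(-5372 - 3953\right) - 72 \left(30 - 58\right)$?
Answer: $-7309$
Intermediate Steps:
$\left(-5372 - 3953\right) - 72 \left(30 - 58\right) = -9325 - -2016 = -9325 + 2016 = -7309$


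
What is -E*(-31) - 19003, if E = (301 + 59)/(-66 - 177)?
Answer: -514321/27 ≈ -19049.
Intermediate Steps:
E = -40/27 (E = 360/(-243) = 360*(-1/243) = -40/27 ≈ -1.4815)
-E*(-31) - 19003 = -(-40)*(-31)/27 - 19003 = -1*1240/27 - 19003 = -1240/27 - 19003 = -514321/27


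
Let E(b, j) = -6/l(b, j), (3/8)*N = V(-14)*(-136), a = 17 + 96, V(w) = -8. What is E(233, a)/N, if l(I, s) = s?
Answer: -9/491776 ≈ -1.8301e-5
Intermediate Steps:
a = 113
N = 8704/3 (N = 8*(-8*(-136))/3 = (8/3)*1088 = 8704/3 ≈ 2901.3)
E(b, j) = -6/j
E(233, a)/N = (-6/113)/(8704/3) = -6*1/113*(3/8704) = -6/113*3/8704 = -9/491776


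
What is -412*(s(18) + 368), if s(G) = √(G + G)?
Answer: -154088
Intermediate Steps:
s(G) = √2*√G (s(G) = √(2*G) = √2*√G)
-412*(s(18) + 368) = -412*(√2*√18 + 368) = -412*(√2*(3*√2) + 368) = -412*(6 + 368) = -412*374 = -154088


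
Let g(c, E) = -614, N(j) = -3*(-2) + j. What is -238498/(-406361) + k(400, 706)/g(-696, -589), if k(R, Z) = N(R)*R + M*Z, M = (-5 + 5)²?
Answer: -32923294314/124752827 ≈ -263.91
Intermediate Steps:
N(j) = 6 + j
M = 0 (M = 0² = 0)
k(R, Z) = R*(6 + R) (k(R, Z) = (6 + R)*R + 0*Z = R*(6 + R) + 0 = R*(6 + R))
-238498/(-406361) + k(400, 706)/g(-696, -589) = -238498/(-406361) + (400*(6 + 400))/(-614) = -238498*(-1/406361) + (400*406)*(-1/614) = 238498/406361 + 162400*(-1/614) = 238498/406361 - 81200/307 = -32923294314/124752827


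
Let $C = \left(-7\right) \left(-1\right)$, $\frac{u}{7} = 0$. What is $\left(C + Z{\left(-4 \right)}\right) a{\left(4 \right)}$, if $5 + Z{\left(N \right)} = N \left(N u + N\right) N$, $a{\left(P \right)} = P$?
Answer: $-248$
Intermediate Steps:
$u = 0$ ($u = 7 \cdot 0 = 0$)
$Z{\left(N \right)} = -5 + N^{3}$ ($Z{\left(N \right)} = -5 + N \left(N 0 + N\right) N = -5 + N \left(0 + N\right) N = -5 + N N N = -5 + N^{2} N = -5 + N^{3}$)
$C = 7$
$\left(C + Z{\left(-4 \right)}\right) a{\left(4 \right)} = \left(7 + \left(-5 + \left(-4\right)^{3}\right)\right) 4 = \left(7 - 69\right) 4 = \left(-62\right) 4 = -248$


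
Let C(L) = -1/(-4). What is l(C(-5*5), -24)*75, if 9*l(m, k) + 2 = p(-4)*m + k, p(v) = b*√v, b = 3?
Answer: -650/3 + 25*I/2 ≈ -216.67 + 12.5*I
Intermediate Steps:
p(v) = 3*√v
C(L) = ¼ (C(L) = -1*(-¼) = ¼)
l(m, k) = -2/9 + k/9 + 2*I*m/3 (l(m, k) = -2/9 + ((3*√(-4))*m + k)/9 = -2/9 + ((3*(2*I))*m + k)/9 = -2/9 + ((6*I)*m + k)/9 = -2/9 + (6*I*m + k)/9 = -2/9 + (k + 6*I*m)/9 = -2/9 + (k/9 + 2*I*m/3) = -2/9 + k/9 + 2*I*m/3)
l(C(-5*5), -24)*75 = (-2/9 + (⅑)*(-24) + (⅔)*I*(¼))*75 = (-2/9 - 8/3 + I/6)*75 = (-26/9 + I/6)*75 = -650/3 + 25*I/2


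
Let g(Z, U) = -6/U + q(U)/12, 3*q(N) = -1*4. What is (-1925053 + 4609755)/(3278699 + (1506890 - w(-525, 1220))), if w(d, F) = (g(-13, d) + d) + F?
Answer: 4228405650/7536208207 ≈ 0.56108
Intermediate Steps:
q(N) = -4/3 (q(N) = (-1*4)/3 = (1/3)*(-4) = -4/3)
g(Z, U) = -1/9 - 6/U (g(Z, U) = -6/U - 4/3/12 = -6/U - 4/3*1/12 = -6/U - 1/9 = -1/9 - 6/U)
w(d, F) = F + d + (-54 - d)/(9*d) (w(d, F) = ((-54 - d)/(9*d) + d) + F = (d + (-54 - d)/(9*d)) + F = F + d + (-54 - d)/(9*d))
(-1925053 + 4609755)/(3278699 + (1506890 - w(-525, 1220))) = (-1925053 + 4609755)/(3278699 + (1506890 - (-1/9 + 1220 - 525 - 6/(-525)))) = 2684702/(3278699 + (1506890 - (-1/9 + 1220 - 525 - 6*(-1/525)))) = 2684702/(3278699 + (1506890 - (-1/9 + 1220 - 525 + 2/175))) = 2684702/(3278699 + (1506890 - 1*1094468/1575)) = 2684702/(3278699 + (1506890 - 1094468/1575)) = 2684702/(3278699 + 2372257282/1575) = 2684702/(7536208207/1575) = 2684702*(1575/7536208207) = 4228405650/7536208207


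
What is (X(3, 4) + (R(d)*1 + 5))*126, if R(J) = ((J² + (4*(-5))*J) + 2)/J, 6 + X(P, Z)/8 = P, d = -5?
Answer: -27972/5 ≈ -5594.4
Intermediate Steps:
X(P, Z) = -48 + 8*P
R(J) = (2 + J² - 20*J)/J (R(J) = ((J² - 20*J) + 2)/J = (2 + J² - 20*J)/J)
(X(3, 4) + (R(d)*1 + 5))*126 = ((-48 + 8*3) + ((-20 - 5 + 2/(-5))*1 + 5))*126 = ((-48 + 24) + ((-20 - 5 + 2*(-⅕))*1 + 5))*126 = (-24 + ((-20 - 5 - ⅖)*1 + 5))*126 = (-24 + (-127/5*1 + 5))*126 = (-24 + (-127/5 + 5))*126 = (-24 - 102/5)*126 = -222/5*126 = -27972/5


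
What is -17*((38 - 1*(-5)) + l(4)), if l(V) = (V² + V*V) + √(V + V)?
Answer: -1275 - 34*√2 ≈ -1323.1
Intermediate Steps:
l(V) = 2*V² + √2*√V (l(V) = (V² + V²) + √(2*V) = 2*V² + √2*√V)
-17*((38 - 1*(-5)) + l(4)) = -17*((38 - 1*(-5)) + (2*4² + √2*√4)) = -17*((38 + 5) + (2*16 + √2*2)) = -17*(43 + (32 + 2*√2)) = -17*(75 + 2*√2) = -1275 - 34*√2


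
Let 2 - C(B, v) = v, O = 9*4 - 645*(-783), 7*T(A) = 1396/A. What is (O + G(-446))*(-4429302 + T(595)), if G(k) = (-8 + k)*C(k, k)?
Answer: -795055241681098/595 ≈ -1.3362e+12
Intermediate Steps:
T(A) = 1396/(7*A) (T(A) = (1396/A)/7 = 1396/(7*A))
O = 505071 (O = 36 + 505035 = 505071)
C(B, v) = 2 - v
G(k) = (-8 + k)*(2 - k)
(O + G(-446))*(-4429302 + T(595)) = (505071 - (-8 - 446)*(-2 - 446))*(-4429302 + (1396/7)/595) = (505071 - 1*(-454)*(-448))*(-4429302 + (1396/7)*(1/595)) = (505071 - 203392)*(-4429302 + 1396/4165) = 301679*(-18448041434/4165) = -795055241681098/595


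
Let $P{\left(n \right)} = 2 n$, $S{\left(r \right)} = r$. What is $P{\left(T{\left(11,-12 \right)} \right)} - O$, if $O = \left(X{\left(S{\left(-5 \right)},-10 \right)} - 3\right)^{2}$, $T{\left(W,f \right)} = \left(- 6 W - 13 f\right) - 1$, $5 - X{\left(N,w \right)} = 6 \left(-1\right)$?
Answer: $114$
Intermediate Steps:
$X{\left(N,w \right)} = 11$ ($X{\left(N,w \right)} = 5 - 6 \left(-1\right) = 5 - -6 = 5 + 6 = 11$)
$T{\left(W,f \right)} = -1 - 13 f - 6 W$ ($T{\left(W,f \right)} = \left(- 13 f - 6 W\right) - 1 = -1 - 13 f - 6 W$)
$O = 64$ ($O = \left(11 - 3\right)^{2} = 8^{2} = 64$)
$P{\left(T{\left(11,-12 \right)} \right)} - O = 2 \left(-1 - -156 - 66\right) - 64 = 2 \left(-1 + 156 - 66\right) - 64 = 2 \cdot 89 - 64 = 178 - 64 = 114$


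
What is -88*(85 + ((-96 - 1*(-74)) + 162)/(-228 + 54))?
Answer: -644600/87 ≈ -7409.2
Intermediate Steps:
-88*(85 + ((-96 - 1*(-74)) + 162)/(-228 + 54)) = -88*(85 + ((-96 + 74) + 162)/(-174)) = -88*(85 + (-22 + 162)*(-1/174)) = -88*(85 + 140*(-1/174)) = -88*(85 - 70/87) = -88*7325/87 = -644600/87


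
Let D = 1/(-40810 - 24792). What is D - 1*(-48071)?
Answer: 3153553741/65602 ≈ 48071.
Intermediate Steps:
D = -1/65602 (D = 1/(-65602) = -1/65602 ≈ -1.5243e-5)
D - 1*(-48071) = -1/65602 - 1*(-48071) = -1/65602 + 48071 = 3153553741/65602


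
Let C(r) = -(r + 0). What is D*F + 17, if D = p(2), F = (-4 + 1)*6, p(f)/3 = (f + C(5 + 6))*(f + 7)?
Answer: 4391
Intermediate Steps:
C(r) = -r
p(f) = 3*(-11 + f)*(7 + f) (p(f) = 3*((f - (5 + 6))*(f + 7)) = 3*((f - 1*11)*(7 + f)) = 3*((f - 11)*(7 + f)) = 3*((-11 + f)*(7 + f)) = 3*(-11 + f)*(7 + f))
F = -18 (F = -3*6 = -18)
D = -243 (D = -231 - 12*2 + 3*2² = -231 - 24 + 3*4 = -231 - 24 + 12 = -243)
D*F + 17 = -243*(-18) + 17 = 4374 + 17 = 4391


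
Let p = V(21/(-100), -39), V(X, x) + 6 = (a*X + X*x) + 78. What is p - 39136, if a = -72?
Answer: -3904069/100 ≈ -39041.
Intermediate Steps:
V(X, x) = 72 - 72*X + X*x (V(X, x) = -6 + ((-72*X + X*x) + 78) = -6 + (78 - 72*X + X*x) = 72 - 72*X + X*x)
p = 9531/100 (p = 72 - 1512/(-100) + (21/(-100))*(-39) = 72 - 1512*(-1)/100 + (21*(-1/100))*(-39) = 72 - 72*(-21/100) - 21/100*(-39) = 72 + 378/25 + 819/100 = 9531/100 ≈ 95.310)
p - 39136 = 9531/100 - 39136 = -3904069/100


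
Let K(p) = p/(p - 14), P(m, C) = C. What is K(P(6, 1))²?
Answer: 1/169 ≈ 0.0059172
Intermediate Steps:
K(p) = p/(-14 + p)
K(P(6, 1))² = (1/(-14 + 1))² = (1/(-13))² = (1*(-1/13))² = (-1/13)² = 1/169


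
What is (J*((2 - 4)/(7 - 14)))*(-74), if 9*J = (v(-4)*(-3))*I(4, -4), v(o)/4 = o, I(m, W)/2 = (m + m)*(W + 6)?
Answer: -75776/21 ≈ -3608.4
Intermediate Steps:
I(m, W) = 4*m*(6 + W) (I(m, W) = 2*((m + m)*(W + 6)) = 2*((2*m)*(6 + W)) = 2*(2*m*(6 + W)) = 4*m*(6 + W))
v(o) = 4*o
J = 512/3 (J = (((4*(-4))*(-3))*(4*4*(6 - 4)))/9 = ((-16*(-3))*(4*4*2))/9 = (48*32)/9 = (⅑)*1536 = 512/3 ≈ 170.67)
(J*((2 - 4)/(7 - 14)))*(-74) = (512*((2 - 4)/(7 - 14))/3)*(-74) = (512*(-2/(-7))/3)*(-74) = (512*(-2*(-⅐))/3)*(-74) = ((512/3)*(2/7))*(-74) = (1024/21)*(-74) = -75776/21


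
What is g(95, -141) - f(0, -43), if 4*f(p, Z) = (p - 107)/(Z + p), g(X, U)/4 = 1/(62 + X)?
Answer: -16111/27004 ≈ -0.59661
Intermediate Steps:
g(X, U) = 4/(62 + X)
f(p, Z) = (-107 + p)/(4*(Z + p)) (f(p, Z) = ((p - 107)/(Z + p))/4 = ((-107 + p)/(Z + p))/4 = (-107 + p)/(4*(Z + p)))
g(95, -141) - f(0, -43) = 4/(62 + 95) - (-107 + 0)/(4*(-43 + 0)) = 4/157 - (-107)/(4*(-43)) = 4*(1/157) - (-1)*(-107)/(4*43) = 4/157 - 1*107/172 = 4/157 - 107/172 = -16111/27004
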